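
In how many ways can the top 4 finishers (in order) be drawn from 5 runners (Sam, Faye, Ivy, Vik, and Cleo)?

120

This is an ordered selection of 4 from 5: P(5,4).
That gives 5 × 4 × 3 × 2 = 120.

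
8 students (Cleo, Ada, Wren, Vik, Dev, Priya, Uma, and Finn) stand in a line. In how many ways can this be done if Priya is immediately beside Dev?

Treat {Priya, Dev} as a single unit. There are 7 units to order, and the pair itself can be ordered 2 ways.
So the count is 2·(7)! = 10080.

10080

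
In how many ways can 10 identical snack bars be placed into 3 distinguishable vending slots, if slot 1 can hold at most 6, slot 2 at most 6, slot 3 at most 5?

Ignoring the caps, the number of non-negative solutions to x_1+…+x_3 = 10 is C(12,2) = 66.
Subtract solutions that violate a single cap (substitute x_i' = x_i − (cap_i+1)): x_1 ≥ 7 gives C(5,2) = 10; x_2 ≥ 7 gives C(5,2) = 10; x_3 ≥ 6 gives C(6,2) = 15. Together 35.
No two caps can be exceeded simultaneously, so the pair terms are all 0.
By inclusion–exclusion the count is 66 − 35 + 0 = 31.

31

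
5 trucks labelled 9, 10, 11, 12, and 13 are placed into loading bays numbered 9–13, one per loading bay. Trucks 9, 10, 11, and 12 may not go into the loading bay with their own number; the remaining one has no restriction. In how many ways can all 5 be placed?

53

Let Aᵢ (for 9 ≤ i ≤ 12) be the placements that put truck i in its forbidden loading bay. Any j of these fix j positions, leaving (5−j)! ways to fill the rest, and there are C(4,j) ways to pick which j.
By inclusion–exclusion, the number of valid placements is Σ_{j=0}^{4} (−1)^j C(4,j)·(5−j)!.
Computing: 120 − 96 + 36 − 8 + 1 = 53.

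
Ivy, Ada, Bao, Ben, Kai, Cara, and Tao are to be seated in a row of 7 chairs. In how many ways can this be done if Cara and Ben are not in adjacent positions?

Of the 7! = 5040 arrangements, those with Cara and Ben adjacent number 2 × 6! = 1440 (treat the pair as a block with 2 internal orders).
Complementary counting: 5040 − 1440 = 3600.

3600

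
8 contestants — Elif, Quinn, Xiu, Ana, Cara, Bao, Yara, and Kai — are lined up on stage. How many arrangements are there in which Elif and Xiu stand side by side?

Place the 6 others and the Elif-Xiu pair as 7 objects in a line; the pair has 2 internal arrangements.
So the count is 2·(7)! = 10080.

10080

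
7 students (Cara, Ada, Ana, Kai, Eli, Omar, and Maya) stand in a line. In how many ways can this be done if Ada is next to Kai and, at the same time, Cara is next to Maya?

Treat {Ada,Kai} as one block (2 orders) and {Cara,Maya} as another (2 orders).
That leaves 5 units to arrange: 2 × 2 × 5! = 4 × 120 = 480.

480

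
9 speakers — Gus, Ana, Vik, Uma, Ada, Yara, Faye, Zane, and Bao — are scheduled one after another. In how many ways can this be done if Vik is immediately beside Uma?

80640

Treat {Vik, Uma} as a single unit. There are 8 units to order, and the pair itself can be ordered 2 ways.
So the count is 2·(8)! = 80640.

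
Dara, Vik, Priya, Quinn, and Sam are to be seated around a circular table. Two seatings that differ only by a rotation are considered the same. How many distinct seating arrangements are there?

Fix one person's seat to break rotational symmetry; the remaining 4 people can be arranged in (4)! = 24 ways.

24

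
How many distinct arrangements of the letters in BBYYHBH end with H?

Fix H in the last position and arrange the remaining 6 letters.
Those 6 letters have B appearing 3 times and Y appearing twice, giving (6)!/(3!·2!) = 60.

60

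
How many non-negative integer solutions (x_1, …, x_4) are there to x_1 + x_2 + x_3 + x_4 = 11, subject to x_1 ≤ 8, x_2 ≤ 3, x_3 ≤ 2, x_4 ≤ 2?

Ignoring the caps, the number of non-negative solutions to x_1+…+x_4 = 11 is C(14,3) = 364.
Subtract solutions that violate a single cap (substitute x_i' = x_i − (cap_i+1)): x_1 ≥ 9 gives C(5,3) = 10; x_2 ≥ 4 gives C(10,3) = 120; x_3 ≥ 3 gives C(11,3) = 165; x_4 ≥ 3 gives C(11,3) = 165. Together 460.
Add back pairs where two caps are both exceeded: 0 + 0 + 0 + 35 + 35 + 56 = 126.
Subtract triples: 0 + 0 + 0 + 4 = 4.
By inclusion–exclusion the count is 364 − 460 + 126 − 4 = 26.

26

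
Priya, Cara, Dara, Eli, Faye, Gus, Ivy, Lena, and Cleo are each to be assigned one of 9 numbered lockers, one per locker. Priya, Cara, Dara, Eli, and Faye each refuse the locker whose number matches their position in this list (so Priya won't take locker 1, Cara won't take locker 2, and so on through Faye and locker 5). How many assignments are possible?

Let Aᵢ (for 1 ≤ i ≤ 5) be the placements that put person i in their forbidden locker. Any j of these fix j positions, leaving (9−j)! ways to fill the rest, and there are C(5,j) ways to pick which j.
By inclusion–exclusion, the number of valid placements is Σ_{j=0}^{5} (−1)^j C(5,j)·(9−j)!.
Computing: 362880 − 201600 + 50400 − 7200 + 600 − 24 = 205056.

205056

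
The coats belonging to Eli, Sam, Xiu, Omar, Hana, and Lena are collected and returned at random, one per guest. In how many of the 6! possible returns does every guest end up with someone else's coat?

Let Aᵢ be the assignments in which guest i gets their own coat. We want the size of the complement of A₁∪…∪A_6.
By inclusion–exclusion this is Σ_{j=0}^{6} (−1)^j C(6,j)·(6−j)!.
Computing: 720 − 720 + 360 − 120 + 30 − 6 + 1 = 265.

265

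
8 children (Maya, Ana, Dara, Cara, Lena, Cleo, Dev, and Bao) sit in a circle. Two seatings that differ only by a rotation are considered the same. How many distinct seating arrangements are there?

5040

Around a circle, 8 distinct people have 8!/8 = (7)! = 5040 rotationally distinct seatings.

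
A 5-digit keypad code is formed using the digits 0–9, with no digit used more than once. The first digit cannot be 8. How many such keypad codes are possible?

The first digit has 10−1 = 9 choices (anything except 8).
The remaining 4 digits are filled from the other 9 symbols without repetition: 9 × 8 × 7 × 6 = 3024.
Total: 9 × 3024 = 27216.

27216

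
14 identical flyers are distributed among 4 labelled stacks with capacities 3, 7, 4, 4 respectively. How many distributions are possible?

34

Without the upper bounds there are C(17,3) = 680 ways to split 14 among 4 stacks.
Subtract solutions that violate a single cap (substitute x_i' = x_i − (cap_i+1)): x_1 ≥ 4 gives C(13,3) = 286; x_2 ≥ 8 gives C(9,3) = 84; x_3 ≥ 5 gives C(12,3) = 220; x_4 ≥ 5 gives C(12,3) = 220. Together 810.
Add back pairs where two caps are both exceeded: 10 + 56 + 56 + 4 + 4 + 35 = 165.
Subtract triples: 0 + 0 + 1 + 0 = 1.
By inclusion–exclusion the count is 680 − 810 + 165 − 1 = 34.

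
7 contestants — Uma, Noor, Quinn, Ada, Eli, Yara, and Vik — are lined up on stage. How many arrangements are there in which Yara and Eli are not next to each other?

3600

Of the 7! = 5040 arrangements, those with Yara and Eli adjacent number 2 × 6! = 1440 (treat the pair as a block with 2 internal orders).
So 5040 − 1440 = 3600 arrangements keep them apart.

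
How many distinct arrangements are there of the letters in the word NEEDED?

Letter multiplicities in NEEDED: D×2, E×3, N×1.
So there are 6! / (3!·2!) = 60 distinguishable arrangements.

60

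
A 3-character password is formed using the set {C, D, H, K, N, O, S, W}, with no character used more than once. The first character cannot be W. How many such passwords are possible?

The first character has 8−1 = 7 choices (anything except W).
The remaining 2 characters are filled from the other 7 symbols without repetition: 7 × 6 = 42.
Total: 7 × 42 = 294.

294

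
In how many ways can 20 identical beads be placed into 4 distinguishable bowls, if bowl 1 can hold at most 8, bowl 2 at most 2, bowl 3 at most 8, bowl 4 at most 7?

By stars and bars, unrestricted non-negative solutions to x_1+…+x_4 = 20 number C(20+3,3) = 1771.
Subtract solutions that violate a single cap (substitute x_i' = x_i − (cap_i+1)): x_1 ≥ 9 gives C(14,3) = 364; x_2 ≥ 3 gives C(20,3) = 1140; x_3 ≥ 9 gives C(14,3) = 364; x_4 ≥ 8 gives C(15,3) = 455. Together 2323.
Add back pairs where two caps are both exceeded: 165 + 10 + 20 + 165 + 220 + 20 = 600.
Subtract triples: 0 + 1 + 0 + 1 = 2.
By inclusion–exclusion the count is 1771 − 2323 + 600 − 2 = 46.

46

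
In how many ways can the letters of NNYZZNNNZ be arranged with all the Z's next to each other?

Treat the 3 copies of Z as a single block. The multiset to arrange is then {ZZZ, N, N, N, N, N, Y}, 7 items in all.
That gives (7)!/(5!) = 42 arrangements.

42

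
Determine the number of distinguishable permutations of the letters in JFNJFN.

90

Letter multiplicities in JFNJFN: F×2, J×2, N×2.
So there are 6! / (2!·2!·2!) = 90 distinguishable arrangements.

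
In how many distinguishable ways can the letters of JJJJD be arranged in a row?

5

JJJJD has 5 letters with J appearing 4 times.
The number of distinct arrangements is 5!/(4!) = 120/24 = 5.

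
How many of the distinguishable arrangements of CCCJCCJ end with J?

Fix J in the last position and arrange the remaining 6 letters.
Those 6 letters have C appearing 5 times, giving (6)!/(5!) = 6.

6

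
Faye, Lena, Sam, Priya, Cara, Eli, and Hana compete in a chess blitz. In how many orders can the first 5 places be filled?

2520

This is an ordered selection of 5 from 7: P(7,5).
That gives 7 × 6 × 5 × 4 × 3 = 2520.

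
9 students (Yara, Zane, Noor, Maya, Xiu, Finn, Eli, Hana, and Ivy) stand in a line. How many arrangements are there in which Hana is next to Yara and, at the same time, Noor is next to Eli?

20160

Treat {Hana,Yara} as one block (2 orders) and {Noor,Eli} as another (2 orders).
That leaves 7 units to arrange: 2 × 2 × 7! = 4 × 5040 = 20160.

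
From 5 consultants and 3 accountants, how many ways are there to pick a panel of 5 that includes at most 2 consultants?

Split by how many consultants are chosen (0 through 2).
Sum: C(5,0)·C(3,5) + C(5,1)·C(3,4) + C(5,2)·C(3,3) = 0 + 0 + 10 = 10.

10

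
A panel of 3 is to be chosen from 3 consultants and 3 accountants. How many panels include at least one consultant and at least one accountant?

18

Unrestricted: C(6,3) = 20 ways to pick any 3 of the 6.
Selections missing a whole group: no consultants → C(3,3) = 1; no accountants → C(3,3) = 1.
Both groups omitted at once is impossible, so 20 − 2 = 18.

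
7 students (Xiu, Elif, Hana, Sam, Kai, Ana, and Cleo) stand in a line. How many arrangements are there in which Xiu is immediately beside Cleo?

1440

Treat {Xiu, Cleo} as a single unit. There are 6 units to order, and the pair itself can be ordered 2 ways.
So the count is 2·(6)! = 1440.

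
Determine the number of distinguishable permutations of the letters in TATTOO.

Letter multiplicities in TATTOO: A×1, O×2, T×3.
The number of distinct arrangements is 6!/(3!·2!) = 720/12 = 60.

60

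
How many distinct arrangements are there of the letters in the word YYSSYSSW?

280

YYSSYSSW has 8 letters with S appearing 4 times and Y appearing 3 times.
So there are 8! / (4!·3!) = 280 distinguishable arrangements.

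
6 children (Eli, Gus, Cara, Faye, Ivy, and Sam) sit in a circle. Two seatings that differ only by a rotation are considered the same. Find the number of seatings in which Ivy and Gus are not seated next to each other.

All circular seatings of 6 people number (5)! = 120.
Seatings with Ivy beside Gus: treat them as a block with 2 internal orders, giving 2 × (4)! = 48.
Subtracting, 120 − 48 = 72.

72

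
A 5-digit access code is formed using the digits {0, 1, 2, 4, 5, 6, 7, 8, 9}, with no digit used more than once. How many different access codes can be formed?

15120

Choose and order 5 of the 9 symbols: the first digit has 9 options, the next 8, and so on down to 5.
That product is 9 × 8 × 7 × 6 × 5 = 15120.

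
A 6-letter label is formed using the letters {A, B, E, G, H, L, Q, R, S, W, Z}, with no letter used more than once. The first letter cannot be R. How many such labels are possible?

The first letter has 11−1 = 10 choices (anything except R).
The remaining 5 letters are filled from the other 10 symbols without repetition: 10 × 9 × 8 × 7 × 6 = 30240.
Total: 10 × 30240 = 302400.

302400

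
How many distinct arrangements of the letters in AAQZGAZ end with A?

180

Fix A in the last position and arrange the remaining 6 letters.
Those 6 letters have A appearing twice and Z appearing twice, giving (6)!/(2!·2!) = 180.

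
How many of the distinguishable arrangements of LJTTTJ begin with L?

With the first slot taken by L, it remains to arrange the other 5 letters (JTTTJ).
Those 5 letters have J appearing twice and T appearing 3 times, giving (5)!/(3!·2!) = 10.

10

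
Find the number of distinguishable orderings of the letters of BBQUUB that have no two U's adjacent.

Total arrangements of BBQUUB: 6!/(3!·2!) = 60.
Arrangements with the U's together: treat UU as one letter, giving (5)!/(3!) = 20.
Hence 60 − 20 = 40.

40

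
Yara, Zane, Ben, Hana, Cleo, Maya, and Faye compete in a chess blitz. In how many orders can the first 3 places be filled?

This is an ordered selection of 3 from 7: P(7,3).
That gives 7 × 6 × 5 = 210.

210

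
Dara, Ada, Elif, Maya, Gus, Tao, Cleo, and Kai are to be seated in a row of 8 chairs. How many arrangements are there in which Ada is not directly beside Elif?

30240

There are 8! = 40320 arrangements in all. If Ada and Elif are adjacent, merging them into one block gives 2·(7)! = 10080 arrangements.
So 40320 − 10080 = 30240 arrangements keep them apart.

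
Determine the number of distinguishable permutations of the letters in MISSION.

1260

The 7 letters of MISSION have repeats: I appearing twice and S appearing twice.
The number of distinct arrangements is 7!/(2!·2!) = 5040/4 = 1260.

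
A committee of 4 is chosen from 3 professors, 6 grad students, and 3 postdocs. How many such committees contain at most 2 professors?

486

Split by how many professors are chosen (0 through 2).
Sum: C(3,0)·C(9,4) + C(3,1)·C(9,3) + C(3,2)·C(9,2) = 126 + 252 + 108 = 486.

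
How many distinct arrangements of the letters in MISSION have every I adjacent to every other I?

Treat the 2 copies of I as a single block. The multiset to arrange is then {II, M, N, O, S, S}, 6 items in all.
That gives (6)!/(2!) = 360 arrangements.

360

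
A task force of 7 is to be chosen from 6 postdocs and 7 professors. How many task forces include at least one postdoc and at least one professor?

1715

Total 7-person selections from all 13: C(13,7) = 1716.
Selections missing a whole group: no postdocs → C(7,7) = 1; no professors → C(6,7) = 0.
Both groups omitted at once is impossible, so 1716 − 1 = 1715.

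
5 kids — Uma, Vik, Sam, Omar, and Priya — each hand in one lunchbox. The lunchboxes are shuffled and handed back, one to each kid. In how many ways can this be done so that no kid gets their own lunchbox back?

44

Count assignments avoiding every fixed point. For any j of the 5 kids fixed to their own lunchbox, the other 5−j can be arranged in (5−j)! ways.
By inclusion–exclusion this is Σ_{j=0}^{5} (−1)^j C(5,j)·(5−j)!.
Computing: 120 − 120 + 60 − 20 + 5 − 1 = 44.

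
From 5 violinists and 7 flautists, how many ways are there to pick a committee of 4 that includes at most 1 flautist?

75

Split by how many flautists are chosen (0 through 1).
Sum: C(7,0)·C(5,4) + C(7,1)·C(5,3) = 5 + 70 = 75.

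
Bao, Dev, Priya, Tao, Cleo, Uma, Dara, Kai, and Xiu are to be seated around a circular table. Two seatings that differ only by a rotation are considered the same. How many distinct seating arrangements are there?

Fix one person's seat to break rotational symmetry; the remaining 8 people can be arranged in (8)! = 40320 ways.

40320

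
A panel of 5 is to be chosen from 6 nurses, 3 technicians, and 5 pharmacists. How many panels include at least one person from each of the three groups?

1365

With no constraint there are C(14,5) = 2002 possible selections.
Selections missing a whole group: no nurses → C(8,5) = 56; no technicians → C(11,5) = 462; no pharmacists → C(9,5) = 126.
Add back selections omitting two groups (i.e. drawn from a single group): C(6,5) + C(3,5) + C(5,5) = 7.
By inclusion–exclusion: 2002 − 644 + 7 = 1365.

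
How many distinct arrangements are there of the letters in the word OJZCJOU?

The 7 letters of OJZCJOU have repeats: J appearing twice and O appearing twice.
So there are 7! / (2!·2!) = 1260 distinguishable arrangements.

1260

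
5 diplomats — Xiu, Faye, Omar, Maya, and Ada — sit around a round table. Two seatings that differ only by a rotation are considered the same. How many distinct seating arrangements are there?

24

Seat Xiu anywhere (absorbing the rotational symmetry), then permute the other 4: (4)! = 24.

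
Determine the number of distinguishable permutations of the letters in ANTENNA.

420

ANTENNA has 7 letters with A appearing twice and N appearing 3 times.
The number of distinct arrangements is 7!/(3!·2!) = 5040/12 = 420.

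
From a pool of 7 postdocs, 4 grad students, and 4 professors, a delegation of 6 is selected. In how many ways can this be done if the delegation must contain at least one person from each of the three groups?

With no constraint there are C(15,6) = 5005 possible selections.
Selections missing a whole group: no postdocs → C(8,6) = 28; no grad students → C(11,6) = 462; no professors → C(11,6) = 462.
Add back selections omitting two groups (i.e. drawn from a single group): C(7,6) + C(4,6) + C(4,6) = 7.
By inclusion–exclusion: 5005 − 952 + 7 = 4060.

4060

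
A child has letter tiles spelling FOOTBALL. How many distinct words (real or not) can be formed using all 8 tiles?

10080

Letter multiplicities in FOOTBALL: A×1, B×1, F×1, L×2, O×2, T×1.
Dividing 8! = 40320 by 2!·2! = 4 for the repeated letters gives 10080.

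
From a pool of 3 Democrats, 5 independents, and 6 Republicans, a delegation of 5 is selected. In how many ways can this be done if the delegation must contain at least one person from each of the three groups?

Unrestricted: C(14,5) = 2002 ways to pick any 5 of the 14.
Subtract selections that omit an entire group: no Democrats → C(11,5) = 462; no independents → C(9,5) = 126; no Republicans → C(8,5) = 56.
Add back selections omitting two groups (i.e. drawn from a single group): C(3,5) + C(5,5) + C(6,5) = 7.
By inclusion–exclusion: 2002 − 644 + 7 = 1365.

1365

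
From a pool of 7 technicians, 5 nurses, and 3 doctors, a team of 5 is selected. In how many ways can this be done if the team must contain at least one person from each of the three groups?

1925

Unrestricted: C(15,5) = 3003 ways to pick any 5 of the 15.
Selections missing a whole group: no technicians → C(8,5) = 56; no nurses → C(10,5) = 252; no doctors → C(12,5) = 792.
Add back selections omitting two groups (i.e. drawn from a single group): C(7,5) + C(5,5) + C(3,5) = 22.
By inclusion–exclusion: 3003 − 1100 + 22 = 1925.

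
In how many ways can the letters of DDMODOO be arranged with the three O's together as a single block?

20

Treat the 3 copies of O as a single block. The multiset to arrange is then {OOO, D, D, D, M}, 5 items in all.
That gives (5)!/(3!) = 20 arrangements.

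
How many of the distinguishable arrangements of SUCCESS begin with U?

Fix U in the first position and arrange the remaining 6 letters.
Those 6 letters have C appearing twice and S appearing 3 times, giving (6)!/(3!·2!) = 60.

60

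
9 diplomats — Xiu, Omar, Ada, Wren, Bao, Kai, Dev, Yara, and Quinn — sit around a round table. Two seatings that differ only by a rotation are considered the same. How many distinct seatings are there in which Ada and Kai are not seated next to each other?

30240

Without the restriction there are (8)! = 40320 seatings.
Those with Ada next to Kai: fuse the pair into one unit and seat 8 units around a circle — 2·(7)! = 10080.
Subtracting, 40320 − 10080 = 30240.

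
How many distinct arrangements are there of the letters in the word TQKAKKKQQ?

2520

The 9 letters of TQKAKKKQQ have repeats: K appearing 4 times and Q appearing 3 times.
Dividing 9! = 362880 by 4!·3! = 144 for the repeated letters gives 2520.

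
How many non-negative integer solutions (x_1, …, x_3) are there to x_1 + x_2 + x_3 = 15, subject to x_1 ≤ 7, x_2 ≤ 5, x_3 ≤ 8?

21

By stars and bars, unrestricted non-negative solutions to x_1+…+x_3 = 15 number C(15+2,2) = 136.
Subtract solutions that violate a single cap (substitute x_i' = x_i − (cap_i+1)): x_1 ≥ 8 gives C(9,2) = 36; x_2 ≥ 6 gives C(11,2) = 55; x_3 ≥ 9 gives C(8,2) = 28. Together 119.
Add back pairs where two caps are both exceeded: 3 + 0 + 1 = 4.
By inclusion–exclusion the count is 136 − 119 + 4 = 21.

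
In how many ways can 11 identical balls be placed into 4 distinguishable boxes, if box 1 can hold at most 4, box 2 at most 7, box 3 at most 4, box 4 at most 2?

56

Without the upper bounds there are C(14,3) = 364 ways to split 11 among 4 boxes.
Subtract solutions that violate a single cap (substitute x_i' = x_i − (cap_i+1)): x_1 ≥ 5 gives C(9,3) = 84; x_2 ≥ 8 gives C(6,3) = 20; x_3 ≥ 5 gives C(9,3) = 84; x_4 ≥ 3 gives C(11,3) = 165. Together 353.
Add back pairs where two caps are both exceeded: 0 + 4 + 20 + 0 + 1 + 20 = 45.
By inclusion–exclusion the count is 364 − 353 + 45 = 56.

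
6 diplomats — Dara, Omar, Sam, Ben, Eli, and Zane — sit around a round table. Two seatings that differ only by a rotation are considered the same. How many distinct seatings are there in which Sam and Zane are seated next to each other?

Treat {Sam, Zane} as one unit (2 internal orders) and seat the resulting 5 units around the table: (4)! circular arrangements.
So 2 × (4)! = 2 × 24 = 48.

48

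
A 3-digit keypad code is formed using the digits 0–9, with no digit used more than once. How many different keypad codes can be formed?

720

Choose and order 3 of the 10 symbols: the first digit has 10 options, the next 9, then 8.
That product is 10 × 9 × 8 = 720.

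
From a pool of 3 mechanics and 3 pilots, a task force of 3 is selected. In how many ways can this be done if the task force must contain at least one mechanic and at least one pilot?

18

Unrestricted: C(6,3) = 20 ways to pick any 3 of the 6.
Subtract selections that omit an entire group: no mechanics → C(3,3) = 1; no pilots → C(3,3) = 1.
Both groups omitted at once is impossible, so 20 − 2 = 18.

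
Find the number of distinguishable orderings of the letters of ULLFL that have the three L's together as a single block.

6

Treat the 3 copies of L as a single block. The multiset to arrange is then {LLL, F, U}, 3 items in all.
All 3 items are distinct, so there are (3)! = 6 arrangements.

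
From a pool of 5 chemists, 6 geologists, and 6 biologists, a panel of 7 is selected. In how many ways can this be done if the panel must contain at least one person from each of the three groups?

Unrestricted: C(17,7) = 19448 ways to pick any 7 of the 17.
Selections missing a whole group: no chemists → C(12,7) = 792; no geologists → C(11,7) = 330; no biologists → C(11,7) = 330.
Add back selections omitting two groups (i.e. drawn from a single group): C(5,7) + C(6,7) + C(6,7) = 0.
By inclusion–exclusion: 19448 − 1452 + 0 = 17996.

17996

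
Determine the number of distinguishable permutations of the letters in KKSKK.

Letter multiplicities in KKSKK: K×4, S×1.
So there are 5! / (4!) = 5 distinguishable arrangements.

5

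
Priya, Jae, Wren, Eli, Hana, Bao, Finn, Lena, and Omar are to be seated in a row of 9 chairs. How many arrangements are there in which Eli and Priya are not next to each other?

Of the 9! = 362880 arrangements, those with Eli and Priya adjacent number 2 × 8! = 80640 (treat the pair as a block with 2 internal orders).
So 362880 − 80640 = 282240 arrangements keep them apart.

282240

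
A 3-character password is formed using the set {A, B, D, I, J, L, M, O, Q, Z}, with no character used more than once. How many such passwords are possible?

720

This is a permutation of 3 out of 10: P(10,3) = 10!/7!.
10 × 9 × 8 = 720.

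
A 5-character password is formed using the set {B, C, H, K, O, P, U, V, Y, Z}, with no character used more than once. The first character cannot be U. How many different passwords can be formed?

27216

The first character has 10−1 = 9 choices (anything except U).
The remaining 4 characters are filled from the other 9 symbols without repetition: 9 × 8 × 7 × 6 = 3024.
Total: 9 × 3024 = 27216.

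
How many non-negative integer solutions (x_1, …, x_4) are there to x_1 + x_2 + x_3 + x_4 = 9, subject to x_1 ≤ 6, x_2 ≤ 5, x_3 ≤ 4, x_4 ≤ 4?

120

Without the upper bounds there are C(12,3) = 220 ways to split 9 among 4 variables.
Subtract solutions that violate a single cap (substitute x_i' = x_i − (cap_i+1)): x_1 ≥ 7 gives C(5,3) = 10; x_2 ≥ 6 gives C(6,3) = 20; x_3 ≥ 5 gives C(7,3) = 35; x_4 ≥ 5 gives C(7,3) = 35. Together 100.
No two caps can be exceeded simultaneously, so the pair terms are all 0.
By inclusion–exclusion the count is 220 − 100 + 0 = 120.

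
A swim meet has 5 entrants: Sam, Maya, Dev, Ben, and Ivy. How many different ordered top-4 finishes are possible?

This is an ordered selection of 4 from 5: P(5,4).
That gives 5 × 4 × 3 × 2 = 120.

120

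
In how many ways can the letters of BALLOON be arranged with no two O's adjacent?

There are 7!/(2!·2!) = 1260 arrangements of BALLOON in total.
Arrangements with the O's together: treat OO as one letter, giving (6)!/(2!) = 360.
Subtracting, 1260 − 360 = 900 arrangements keep the O's apart.

900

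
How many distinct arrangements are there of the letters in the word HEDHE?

Letter multiplicities in HEDHE: D×1, E×2, H×2.
Dividing 5! = 120 by 2!·2! = 4 for the repeated letters gives 30.

30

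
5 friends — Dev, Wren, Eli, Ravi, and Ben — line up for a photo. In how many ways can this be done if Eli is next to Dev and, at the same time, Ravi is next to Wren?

Treat {Eli,Dev} as one block (2 orders) and {Ravi,Wren} as another (2 orders).
That leaves 3 units to arrange: 2 × 2 × 3! = 4 × 6 = 24.

24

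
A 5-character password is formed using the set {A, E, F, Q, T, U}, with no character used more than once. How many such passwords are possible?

Choose and order 5 of the 6 symbols: the first character has 6 options, the next 5, and so on down to 2.
That product is 6 × 5 × 4 × 3 × 2 = 720.

720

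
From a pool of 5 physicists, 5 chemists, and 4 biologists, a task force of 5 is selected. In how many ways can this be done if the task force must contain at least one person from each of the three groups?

With no constraint there are C(14,5) = 2002 possible selections.
Subtract selections that omit an entire group: no physicists → C(9,5) = 126; no chemists → C(9,5) = 126; no biologists → C(10,5) = 252.
Add back selections omitting two groups (i.e. drawn from a single group): C(5,5) + C(5,5) + C(4,5) = 2.
By inclusion–exclusion: 2002 − 504 + 2 = 1500.

1500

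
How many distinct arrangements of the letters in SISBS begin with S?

With the first slot taken by S, it remains to arrange the other 4 letters (ISBS).
Those 4 letters have S appearing twice, giving (4)!/(2!) = 12.

12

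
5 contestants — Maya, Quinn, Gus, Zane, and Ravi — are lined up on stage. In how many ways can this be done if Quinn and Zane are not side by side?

72

Of the 5! = 120 arrangements, those with Quinn and Zane adjacent number 2 × 4! = 48 (treat the pair as a block with 2 internal orders).
Complementary counting: 120 − 48 = 72.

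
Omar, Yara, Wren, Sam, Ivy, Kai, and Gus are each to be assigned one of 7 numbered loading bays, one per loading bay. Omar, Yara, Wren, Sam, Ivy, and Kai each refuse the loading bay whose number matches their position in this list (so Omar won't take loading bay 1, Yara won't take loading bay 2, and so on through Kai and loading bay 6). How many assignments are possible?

2119

Let Aᵢ (for 1 ≤ i ≤ 6) be the placements that put person i in their forbidden loading bay. Any j of these fix j positions, leaving (7−j)! ways to fill the rest, and there are C(6,j) ways to pick which j.
By inclusion–exclusion, the number of valid placements is Σ_{j=0}^{6} (−1)^j C(6,j)·(7−j)!.
Computing: 5040 − 4320 + 1800 − 480 + 90 − 12 + 1 = 2119.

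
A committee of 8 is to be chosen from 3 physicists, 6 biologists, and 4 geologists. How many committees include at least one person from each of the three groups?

1233

With no constraint there are C(13,8) = 1287 possible selections.
Selections missing a whole group: no physicists → C(10,8) = 45; no biologists → C(7,8) = 0; no geologists → C(9,8) = 9.
Add back selections omitting two groups (i.e. drawn from a single group): C(3,8) + C(6,8) + C(4,8) = 0.
By inclusion–exclusion: 1287 − 54 + 0 = 1233.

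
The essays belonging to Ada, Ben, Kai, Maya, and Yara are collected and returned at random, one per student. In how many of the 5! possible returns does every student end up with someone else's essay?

44

Let Aᵢ be the assignments in which student i gets their own essay. We want the size of the complement of A₁∪…∪A_5.
By inclusion–exclusion this is Σ_{j=0}^{5} (−1)^j C(5,j)·(5−j)!.
Computing: 120 − 120 + 60 − 20 + 5 − 1 = 44.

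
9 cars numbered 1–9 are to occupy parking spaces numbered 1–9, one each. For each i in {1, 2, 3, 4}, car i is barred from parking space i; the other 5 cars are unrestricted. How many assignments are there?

229080

Let Aᵢ (for 1 ≤ i ≤ 4) be the placements that put car i in its forbidden parking space. Any j of these fix j positions, leaving (9−j)! ways to fill the rest, and there are C(4,j) ways to pick which j.
By inclusion–exclusion, the number of valid placements is Σ_{j=0}^{4} (−1)^j C(4,j)·(9−j)!.
Computing: 362880 − 161280 + 30240 − 2880 + 120 = 229080.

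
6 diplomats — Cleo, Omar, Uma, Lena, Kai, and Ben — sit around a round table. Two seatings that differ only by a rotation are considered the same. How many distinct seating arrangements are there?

120

Fix one person's seat to break rotational symmetry; the remaining 5 people can be arranged in (5)! = 120 ways.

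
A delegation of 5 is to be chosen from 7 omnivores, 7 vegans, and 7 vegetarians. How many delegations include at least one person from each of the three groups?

14406

With no constraint there are C(21,5) = 20349 possible selections.
Selections missing a whole group: no omnivores → C(14,5) = 2002; no vegans → C(14,5) = 2002; no vegetarians → C(14,5) = 2002.
Add back selections omitting two groups (i.e. drawn from a single group): C(7,5) + C(7,5) + C(7,5) = 63.
By inclusion–exclusion: 20349 − 6006 + 63 = 14406.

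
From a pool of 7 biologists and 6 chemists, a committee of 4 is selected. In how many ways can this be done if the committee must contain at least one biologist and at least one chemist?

665

Unrestricted: C(13,4) = 715 ways to pick any 4 of the 13.
Selections missing a whole group: no biologists → C(6,4) = 15; no chemists → C(7,4) = 35.
Both groups omitted at once is impossible, so 715 − 50 = 665.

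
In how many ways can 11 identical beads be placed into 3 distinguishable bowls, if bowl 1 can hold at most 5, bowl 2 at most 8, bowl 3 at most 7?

Ignoring the caps, the number of non-negative solutions to x_1+…+x_3 = 11 is C(13,2) = 78.
Subtract solutions that violate a single cap (substitute x_i' = x_i − (cap_i+1)): x_1 ≥ 6 gives C(7,2) = 21; x_2 ≥ 9 gives C(4,2) = 6; x_3 ≥ 8 gives C(5,2) = 10. Together 37.
No two caps can be exceeded simultaneously, so the pair terms are all 0.
By inclusion–exclusion the count is 78 − 37 + 0 = 41.

41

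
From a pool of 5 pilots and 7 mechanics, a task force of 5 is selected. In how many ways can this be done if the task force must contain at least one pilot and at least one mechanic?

770

Unrestricted: C(12,5) = 792 ways to pick any 5 of the 12.
Subtract selections that omit an entire group: no pilots → C(7,5) = 21; no mechanics → C(5,5) = 1.
Both groups omitted at once is impossible, so 792 − 22 = 770.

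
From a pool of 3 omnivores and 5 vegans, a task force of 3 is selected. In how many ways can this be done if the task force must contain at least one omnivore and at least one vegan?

Total 3-person selections from all 8: C(8,3) = 56.
Selections missing a whole group: no omnivores → C(5,3) = 10; no vegans → C(3,3) = 1.
Both groups omitted at once is impossible, so 56 − 11 = 45.

45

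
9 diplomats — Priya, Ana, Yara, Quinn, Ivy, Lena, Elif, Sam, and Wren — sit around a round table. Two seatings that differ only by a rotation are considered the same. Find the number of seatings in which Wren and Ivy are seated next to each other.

Glue Wren and Ivy into a block (2 internal orders). Seating 8 units around a circle gives (7)! arrangements.
So 2 × (7)! = 2 × 5040 = 10080.

10080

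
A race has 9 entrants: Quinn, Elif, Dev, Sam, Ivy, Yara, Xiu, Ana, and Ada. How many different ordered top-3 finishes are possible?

There are 9 choices for 1st place, 8 for 2nd, and 7 for 3rd.
That gives 9 × 8 × 7 = 504.

504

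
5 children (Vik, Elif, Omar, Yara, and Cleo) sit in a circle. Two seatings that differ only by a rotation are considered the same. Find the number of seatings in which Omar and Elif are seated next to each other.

Treat {Omar, Elif} as one unit (2 internal orders) and seat the resulting 4 units around the table: (3)! circular arrangements.
So 2 × (3)! = 2 × 6 = 12.

12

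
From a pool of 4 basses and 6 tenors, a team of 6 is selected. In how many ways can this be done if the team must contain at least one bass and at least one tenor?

With no constraint there are C(10,6) = 210 possible selections.
Subtract selections that omit an entire group: no basses → C(6,6) = 1; no tenors → C(4,6) = 0.
Both groups omitted at once is impossible, so 210 − 1 = 209.

209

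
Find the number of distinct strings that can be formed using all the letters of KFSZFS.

KFSZFS has 6 letters with F appearing twice and S appearing twice.
Dividing 6! = 720 by 2!·2! = 4 for the repeated letters gives 180.

180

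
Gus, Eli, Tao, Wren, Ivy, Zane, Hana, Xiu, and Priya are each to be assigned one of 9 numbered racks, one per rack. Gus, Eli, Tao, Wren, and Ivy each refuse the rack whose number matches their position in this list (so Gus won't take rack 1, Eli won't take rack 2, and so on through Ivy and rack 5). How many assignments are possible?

Let Aᵢ (for 1 ≤ i ≤ 5) be the placements that put person i in their forbidden rack. Any j of these fix j positions, leaving (9−j)! ways to fill the rest, and there are C(5,j) ways to pick which j.
By inclusion–exclusion, the number of valid placements is Σ_{j=0}^{5} (−1)^j C(5,j)·(9−j)!.
Computing: 362880 − 201600 + 50400 − 7200 + 600 − 24 = 205056.

205056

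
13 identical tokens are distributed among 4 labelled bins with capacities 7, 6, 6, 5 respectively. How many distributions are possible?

Ignoring the caps, the number of non-negative solutions to x_1+…+x_4 = 13 is C(16,3) = 560.
Subtract solutions that violate a single cap (substitute x_i' = x_i − (cap_i+1)): x_1 ≥ 8 gives C(8,3) = 56; x_2 ≥ 7 gives C(9,3) = 84; x_3 ≥ 7 gives C(9,3) = 84; x_4 ≥ 6 gives C(10,3) = 120. Together 344.
Add back pairs where two caps are both exceeded: 0 + 0 + 0 + 0 + 1 + 1 = 2.
By inclusion–exclusion the count is 560 − 344 + 2 = 218.

218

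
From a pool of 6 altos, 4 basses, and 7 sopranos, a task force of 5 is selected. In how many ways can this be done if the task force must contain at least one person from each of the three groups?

Total 5-person selections from all 17: C(17,5) = 6188.
Subtract selections that omit an entire group: no altos → C(11,5) = 462; no basses → C(13,5) = 1287; no sopranos → C(10,5) = 252.
Add back selections omitting two groups (i.e. drawn from a single group): C(6,5) + C(4,5) + C(7,5) = 27.
By inclusion–exclusion: 6188 − 2001 + 27 = 4214.

4214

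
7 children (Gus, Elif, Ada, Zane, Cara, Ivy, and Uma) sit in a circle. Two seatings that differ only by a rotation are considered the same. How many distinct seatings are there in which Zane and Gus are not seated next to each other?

All circular seatings of 7 people number (6)! = 720.
Seatings with Zane beside Gus: treat them as a block with 2 internal orders, giving 2 × (5)! = 240.
Subtracting, 720 − 240 = 480.

480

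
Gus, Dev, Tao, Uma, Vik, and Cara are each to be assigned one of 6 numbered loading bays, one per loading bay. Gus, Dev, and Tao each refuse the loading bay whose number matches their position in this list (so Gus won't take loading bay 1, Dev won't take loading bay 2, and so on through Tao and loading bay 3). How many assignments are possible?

426

Let Aᵢ (for i ∈ {1, 2, 3}) be the placements that put person i in their forbidden loading bay. Any j of these fix j positions, leaving (6−j)! ways to fill the rest, and there are C(3,j) ways to pick which j.
By inclusion–exclusion, the number of valid placements is Σ_{j=0}^{3} (−1)^j C(3,j)·(6−j)!.
Computing: 720 − 360 + 72 − 6 = 426.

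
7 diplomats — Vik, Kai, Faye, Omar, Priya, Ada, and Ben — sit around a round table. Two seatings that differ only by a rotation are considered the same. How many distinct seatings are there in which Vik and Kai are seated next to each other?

Glue Vik and Kai into a block (2 internal orders). Seating 6 units around a circle gives (5)! arrangements.
So 2 × (5)! = 2 × 120 = 240.

240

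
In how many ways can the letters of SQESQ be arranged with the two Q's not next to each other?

18

There are 5!/(2!·2!) = 30 arrangements of SQESQ in total.
Arrangements with the Q's together: treat QQ as one letter, giving (4)!/(2!) = 12.
Subtracting, 30 − 12 = 18 arrangements keep the Q's apart.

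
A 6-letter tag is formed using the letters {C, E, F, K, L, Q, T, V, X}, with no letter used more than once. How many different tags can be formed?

60480

This is a permutation of 6 out of 9: P(9,6) = 9!/3!.
That product is 9 × 8 × 7 × 6 × 5 × 4 = 60480.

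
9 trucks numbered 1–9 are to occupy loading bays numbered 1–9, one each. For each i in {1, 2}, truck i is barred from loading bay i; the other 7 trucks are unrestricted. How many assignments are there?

Let Aᵢ (for i ∈ {1, 2}) be the placements that put truck i in its forbidden loading bay. Any j of these fix j positions, leaving (9−j)! ways to fill the rest, and there are C(2,j) ways to pick which j.
By inclusion–exclusion, the number of valid placements is Σ_{j=0}^{2} (−1)^j C(2,j)·(9−j)!.
Computing: 362880 − 80640 + 5040 = 287280.

287280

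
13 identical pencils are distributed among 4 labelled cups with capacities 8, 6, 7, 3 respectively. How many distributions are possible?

Without the upper bounds there are C(16,3) = 560 ways to split 13 among 4 cups.
Subtract solutions that violate a single cap (substitute x_i' = x_i − (cap_i+1)): x_1 ≥ 9 gives C(7,3) = 35; x_2 ≥ 7 gives C(9,3) = 84; x_3 ≥ 8 gives C(8,3) = 56; x_4 ≥ 4 gives C(12,3) = 220. Together 395.
Add back pairs where two caps are both exceeded: 0 + 0 + 1 + 0 + 10 + 4 = 15.
By inclusion–exclusion the count is 560 − 395 + 15 = 180.

180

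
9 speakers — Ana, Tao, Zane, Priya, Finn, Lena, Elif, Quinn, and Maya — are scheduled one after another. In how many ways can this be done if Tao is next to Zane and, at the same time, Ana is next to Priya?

Treat {Tao,Zane} as one block (2 orders) and {Ana,Priya} as another (2 orders).
That leaves 7 units to arrange: 2 × 2 × 7! = 4 × 5040 = 20160.

20160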